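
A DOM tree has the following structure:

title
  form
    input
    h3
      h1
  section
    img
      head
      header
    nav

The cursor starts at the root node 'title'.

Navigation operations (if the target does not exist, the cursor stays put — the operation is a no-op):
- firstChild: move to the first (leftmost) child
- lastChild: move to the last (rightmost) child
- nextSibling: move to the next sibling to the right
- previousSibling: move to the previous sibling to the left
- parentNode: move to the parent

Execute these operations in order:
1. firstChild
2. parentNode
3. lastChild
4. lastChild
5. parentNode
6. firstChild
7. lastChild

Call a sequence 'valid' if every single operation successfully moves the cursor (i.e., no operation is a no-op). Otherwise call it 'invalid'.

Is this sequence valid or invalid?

Answer: valid

Derivation:
After 1 (firstChild): form
After 2 (parentNode): title
After 3 (lastChild): section
After 4 (lastChild): nav
After 5 (parentNode): section
After 6 (firstChild): img
After 7 (lastChild): header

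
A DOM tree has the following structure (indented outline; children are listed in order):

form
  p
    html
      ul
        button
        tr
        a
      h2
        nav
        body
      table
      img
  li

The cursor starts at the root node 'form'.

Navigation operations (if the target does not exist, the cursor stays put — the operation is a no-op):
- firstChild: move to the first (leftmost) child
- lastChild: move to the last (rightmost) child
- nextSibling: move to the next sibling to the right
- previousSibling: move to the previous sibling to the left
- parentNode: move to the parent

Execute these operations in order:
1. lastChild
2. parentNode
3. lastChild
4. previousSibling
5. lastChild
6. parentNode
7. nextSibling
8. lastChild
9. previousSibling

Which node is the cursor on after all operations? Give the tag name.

Answer: p

Derivation:
After 1 (lastChild): li
After 2 (parentNode): form
After 3 (lastChild): li
After 4 (previousSibling): p
After 5 (lastChild): html
After 6 (parentNode): p
After 7 (nextSibling): li
After 8 (lastChild): li (no-op, stayed)
After 9 (previousSibling): p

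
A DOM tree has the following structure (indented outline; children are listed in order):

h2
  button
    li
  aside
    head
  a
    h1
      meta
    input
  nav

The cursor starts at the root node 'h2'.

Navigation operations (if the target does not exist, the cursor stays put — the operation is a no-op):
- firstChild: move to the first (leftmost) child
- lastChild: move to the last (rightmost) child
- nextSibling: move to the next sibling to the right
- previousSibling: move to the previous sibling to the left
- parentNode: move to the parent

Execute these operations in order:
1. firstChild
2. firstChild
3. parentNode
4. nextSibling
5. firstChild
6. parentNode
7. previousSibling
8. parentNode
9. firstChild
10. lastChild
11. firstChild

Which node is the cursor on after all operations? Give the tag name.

Answer: li

Derivation:
After 1 (firstChild): button
After 2 (firstChild): li
After 3 (parentNode): button
After 4 (nextSibling): aside
After 5 (firstChild): head
After 6 (parentNode): aside
After 7 (previousSibling): button
After 8 (parentNode): h2
After 9 (firstChild): button
After 10 (lastChild): li
After 11 (firstChild): li (no-op, stayed)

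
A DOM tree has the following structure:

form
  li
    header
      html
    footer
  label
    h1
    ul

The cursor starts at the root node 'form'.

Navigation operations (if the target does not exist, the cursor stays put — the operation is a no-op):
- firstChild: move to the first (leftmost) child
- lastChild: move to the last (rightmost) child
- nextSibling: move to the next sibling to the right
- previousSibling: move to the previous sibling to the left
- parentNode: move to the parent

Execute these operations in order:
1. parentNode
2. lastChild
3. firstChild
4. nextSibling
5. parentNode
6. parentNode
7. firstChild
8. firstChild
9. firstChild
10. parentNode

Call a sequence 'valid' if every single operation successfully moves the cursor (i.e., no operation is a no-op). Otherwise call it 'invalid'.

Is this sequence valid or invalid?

Answer: invalid

Derivation:
After 1 (parentNode): form (no-op, stayed)
After 2 (lastChild): label
After 3 (firstChild): h1
After 4 (nextSibling): ul
After 5 (parentNode): label
After 6 (parentNode): form
After 7 (firstChild): li
After 8 (firstChild): header
After 9 (firstChild): html
After 10 (parentNode): header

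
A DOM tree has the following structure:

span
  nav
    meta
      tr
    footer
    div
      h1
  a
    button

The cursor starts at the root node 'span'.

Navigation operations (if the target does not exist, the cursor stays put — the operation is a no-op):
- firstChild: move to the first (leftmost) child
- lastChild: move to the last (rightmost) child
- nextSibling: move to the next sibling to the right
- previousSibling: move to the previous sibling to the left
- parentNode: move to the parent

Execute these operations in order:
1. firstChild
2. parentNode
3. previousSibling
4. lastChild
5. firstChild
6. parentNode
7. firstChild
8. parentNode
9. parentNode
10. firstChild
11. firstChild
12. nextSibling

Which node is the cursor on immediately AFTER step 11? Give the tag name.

Answer: meta

Derivation:
After 1 (firstChild): nav
After 2 (parentNode): span
After 3 (previousSibling): span (no-op, stayed)
After 4 (lastChild): a
After 5 (firstChild): button
After 6 (parentNode): a
After 7 (firstChild): button
After 8 (parentNode): a
After 9 (parentNode): span
After 10 (firstChild): nav
After 11 (firstChild): meta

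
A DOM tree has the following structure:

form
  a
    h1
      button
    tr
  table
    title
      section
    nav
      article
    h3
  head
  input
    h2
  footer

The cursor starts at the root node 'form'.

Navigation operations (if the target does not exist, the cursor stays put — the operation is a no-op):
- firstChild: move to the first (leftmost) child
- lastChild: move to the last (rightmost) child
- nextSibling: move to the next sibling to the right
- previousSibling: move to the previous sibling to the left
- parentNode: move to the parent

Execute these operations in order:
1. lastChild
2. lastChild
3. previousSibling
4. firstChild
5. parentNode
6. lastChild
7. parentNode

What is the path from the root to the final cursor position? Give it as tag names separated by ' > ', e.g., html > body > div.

After 1 (lastChild): footer
After 2 (lastChild): footer (no-op, stayed)
After 3 (previousSibling): input
After 4 (firstChild): h2
After 5 (parentNode): input
After 6 (lastChild): h2
After 7 (parentNode): input

Answer: form > input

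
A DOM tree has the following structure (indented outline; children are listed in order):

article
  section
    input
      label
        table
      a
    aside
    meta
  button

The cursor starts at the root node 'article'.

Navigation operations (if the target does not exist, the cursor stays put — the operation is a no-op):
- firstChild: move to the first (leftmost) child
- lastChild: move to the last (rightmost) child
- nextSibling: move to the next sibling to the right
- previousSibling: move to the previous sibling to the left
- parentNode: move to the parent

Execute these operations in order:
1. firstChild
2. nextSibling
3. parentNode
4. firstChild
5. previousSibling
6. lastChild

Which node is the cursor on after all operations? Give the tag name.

After 1 (firstChild): section
After 2 (nextSibling): button
After 3 (parentNode): article
After 4 (firstChild): section
After 5 (previousSibling): section (no-op, stayed)
After 6 (lastChild): meta

Answer: meta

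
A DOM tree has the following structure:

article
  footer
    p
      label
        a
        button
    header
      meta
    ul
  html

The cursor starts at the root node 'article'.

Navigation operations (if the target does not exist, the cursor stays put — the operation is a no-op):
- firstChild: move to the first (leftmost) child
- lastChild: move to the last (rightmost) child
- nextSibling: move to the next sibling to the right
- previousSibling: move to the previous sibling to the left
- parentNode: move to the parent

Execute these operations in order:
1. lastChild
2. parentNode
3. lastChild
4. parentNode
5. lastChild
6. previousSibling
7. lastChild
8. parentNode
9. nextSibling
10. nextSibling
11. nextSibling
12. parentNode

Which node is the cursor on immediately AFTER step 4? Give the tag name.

Answer: article

Derivation:
After 1 (lastChild): html
After 2 (parentNode): article
After 3 (lastChild): html
After 4 (parentNode): article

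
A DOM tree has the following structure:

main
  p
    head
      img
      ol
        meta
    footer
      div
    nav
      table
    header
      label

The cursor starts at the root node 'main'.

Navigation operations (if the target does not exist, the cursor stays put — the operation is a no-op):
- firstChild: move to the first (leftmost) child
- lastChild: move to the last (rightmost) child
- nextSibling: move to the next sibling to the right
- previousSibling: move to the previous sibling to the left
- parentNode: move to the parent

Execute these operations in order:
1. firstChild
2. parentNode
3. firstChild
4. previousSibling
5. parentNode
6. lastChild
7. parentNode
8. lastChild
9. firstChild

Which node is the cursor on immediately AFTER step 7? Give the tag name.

After 1 (firstChild): p
After 2 (parentNode): main
After 3 (firstChild): p
After 4 (previousSibling): p (no-op, stayed)
After 5 (parentNode): main
After 6 (lastChild): p
After 7 (parentNode): main

Answer: main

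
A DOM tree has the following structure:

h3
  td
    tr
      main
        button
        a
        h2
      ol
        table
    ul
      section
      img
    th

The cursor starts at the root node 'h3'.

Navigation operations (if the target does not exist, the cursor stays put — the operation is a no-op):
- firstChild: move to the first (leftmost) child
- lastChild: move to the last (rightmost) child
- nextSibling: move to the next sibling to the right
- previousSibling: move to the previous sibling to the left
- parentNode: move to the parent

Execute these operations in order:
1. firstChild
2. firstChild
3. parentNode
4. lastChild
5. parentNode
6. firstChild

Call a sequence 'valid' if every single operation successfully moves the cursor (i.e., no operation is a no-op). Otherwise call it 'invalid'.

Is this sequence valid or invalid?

Answer: valid

Derivation:
After 1 (firstChild): td
After 2 (firstChild): tr
After 3 (parentNode): td
After 4 (lastChild): th
After 5 (parentNode): td
After 6 (firstChild): tr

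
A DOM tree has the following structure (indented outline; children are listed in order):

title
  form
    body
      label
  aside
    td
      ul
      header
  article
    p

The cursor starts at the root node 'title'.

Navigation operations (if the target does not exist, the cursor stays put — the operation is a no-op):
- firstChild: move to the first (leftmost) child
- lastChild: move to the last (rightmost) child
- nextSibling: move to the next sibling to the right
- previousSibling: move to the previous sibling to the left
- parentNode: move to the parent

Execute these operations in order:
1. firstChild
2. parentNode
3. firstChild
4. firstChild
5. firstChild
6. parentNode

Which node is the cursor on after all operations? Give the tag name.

After 1 (firstChild): form
After 2 (parentNode): title
After 3 (firstChild): form
After 4 (firstChild): body
After 5 (firstChild): label
After 6 (parentNode): body

Answer: body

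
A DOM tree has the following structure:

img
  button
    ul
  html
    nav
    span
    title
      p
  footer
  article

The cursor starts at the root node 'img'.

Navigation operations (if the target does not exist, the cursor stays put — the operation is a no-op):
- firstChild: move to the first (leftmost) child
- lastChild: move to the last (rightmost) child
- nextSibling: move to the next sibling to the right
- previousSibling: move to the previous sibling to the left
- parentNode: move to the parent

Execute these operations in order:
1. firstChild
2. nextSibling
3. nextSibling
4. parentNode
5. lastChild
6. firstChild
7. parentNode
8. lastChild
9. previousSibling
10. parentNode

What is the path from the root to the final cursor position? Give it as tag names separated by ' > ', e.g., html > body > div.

Answer: img

Derivation:
After 1 (firstChild): button
After 2 (nextSibling): html
After 3 (nextSibling): footer
After 4 (parentNode): img
After 5 (lastChild): article
After 6 (firstChild): article (no-op, stayed)
After 7 (parentNode): img
After 8 (lastChild): article
After 9 (previousSibling): footer
After 10 (parentNode): img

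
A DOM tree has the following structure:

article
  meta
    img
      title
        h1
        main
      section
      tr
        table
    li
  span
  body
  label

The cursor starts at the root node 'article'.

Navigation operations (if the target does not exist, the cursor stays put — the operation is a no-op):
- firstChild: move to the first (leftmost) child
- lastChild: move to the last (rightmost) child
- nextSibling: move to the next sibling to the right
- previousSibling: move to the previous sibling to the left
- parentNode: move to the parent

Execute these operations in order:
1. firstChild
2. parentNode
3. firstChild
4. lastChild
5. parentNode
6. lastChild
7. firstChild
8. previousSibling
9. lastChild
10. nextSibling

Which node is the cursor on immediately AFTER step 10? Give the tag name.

Answer: tr

Derivation:
After 1 (firstChild): meta
After 2 (parentNode): article
After 3 (firstChild): meta
After 4 (lastChild): li
After 5 (parentNode): meta
After 6 (lastChild): li
After 7 (firstChild): li (no-op, stayed)
After 8 (previousSibling): img
After 9 (lastChild): tr
After 10 (nextSibling): tr (no-op, stayed)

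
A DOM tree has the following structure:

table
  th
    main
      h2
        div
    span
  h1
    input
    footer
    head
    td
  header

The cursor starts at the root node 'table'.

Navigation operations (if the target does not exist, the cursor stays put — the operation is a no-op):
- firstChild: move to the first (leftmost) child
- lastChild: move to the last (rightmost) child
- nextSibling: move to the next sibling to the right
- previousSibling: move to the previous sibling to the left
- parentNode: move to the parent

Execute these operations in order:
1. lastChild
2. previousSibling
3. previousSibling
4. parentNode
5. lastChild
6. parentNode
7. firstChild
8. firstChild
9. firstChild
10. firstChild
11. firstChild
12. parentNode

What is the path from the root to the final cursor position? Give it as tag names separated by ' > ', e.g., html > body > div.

After 1 (lastChild): header
After 2 (previousSibling): h1
After 3 (previousSibling): th
After 4 (parentNode): table
After 5 (lastChild): header
After 6 (parentNode): table
After 7 (firstChild): th
After 8 (firstChild): main
After 9 (firstChild): h2
After 10 (firstChild): div
After 11 (firstChild): div (no-op, stayed)
After 12 (parentNode): h2

Answer: table > th > main > h2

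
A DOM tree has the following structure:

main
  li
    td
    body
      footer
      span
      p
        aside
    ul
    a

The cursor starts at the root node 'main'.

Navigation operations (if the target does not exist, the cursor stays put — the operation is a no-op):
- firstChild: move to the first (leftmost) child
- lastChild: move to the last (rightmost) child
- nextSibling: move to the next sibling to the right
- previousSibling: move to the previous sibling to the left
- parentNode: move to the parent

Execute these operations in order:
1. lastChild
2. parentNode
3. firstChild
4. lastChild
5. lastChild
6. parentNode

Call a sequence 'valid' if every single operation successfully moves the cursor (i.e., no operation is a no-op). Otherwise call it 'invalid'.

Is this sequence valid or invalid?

After 1 (lastChild): li
After 2 (parentNode): main
After 3 (firstChild): li
After 4 (lastChild): a
After 5 (lastChild): a (no-op, stayed)
After 6 (parentNode): li

Answer: invalid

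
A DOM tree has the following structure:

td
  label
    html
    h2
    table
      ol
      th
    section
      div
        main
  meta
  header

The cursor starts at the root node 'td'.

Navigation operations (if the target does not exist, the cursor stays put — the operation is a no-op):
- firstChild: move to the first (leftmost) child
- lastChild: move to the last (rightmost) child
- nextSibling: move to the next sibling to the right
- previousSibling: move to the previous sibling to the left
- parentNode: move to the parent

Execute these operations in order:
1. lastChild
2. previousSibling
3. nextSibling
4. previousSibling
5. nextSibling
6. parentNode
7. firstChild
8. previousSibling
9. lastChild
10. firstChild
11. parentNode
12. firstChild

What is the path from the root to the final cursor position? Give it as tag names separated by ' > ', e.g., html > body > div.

After 1 (lastChild): header
After 2 (previousSibling): meta
After 3 (nextSibling): header
After 4 (previousSibling): meta
After 5 (nextSibling): header
After 6 (parentNode): td
After 7 (firstChild): label
After 8 (previousSibling): label (no-op, stayed)
After 9 (lastChild): section
After 10 (firstChild): div
After 11 (parentNode): section
After 12 (firstChild): div

Answer: td > label > section > div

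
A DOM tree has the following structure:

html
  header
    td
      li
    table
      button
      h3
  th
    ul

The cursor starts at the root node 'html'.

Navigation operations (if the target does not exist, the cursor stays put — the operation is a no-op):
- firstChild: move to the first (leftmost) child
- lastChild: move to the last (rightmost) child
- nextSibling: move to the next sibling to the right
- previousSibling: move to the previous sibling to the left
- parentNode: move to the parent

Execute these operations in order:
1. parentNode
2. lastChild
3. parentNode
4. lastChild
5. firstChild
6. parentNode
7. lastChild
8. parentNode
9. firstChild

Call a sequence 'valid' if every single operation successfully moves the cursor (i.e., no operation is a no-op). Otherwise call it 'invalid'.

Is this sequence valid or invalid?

After 1 (parentNode): html (no-op, stayed)
After 2 (lastChild): th
After 3 (parentNode): html
After 4 (lastChild): th
After 5 (firstChild): ul
After 6 (parentNode): th
After 7 (lastChild): ul
After 8 (parentNode): th
After 9 (firstChild): ul

Answer: invalid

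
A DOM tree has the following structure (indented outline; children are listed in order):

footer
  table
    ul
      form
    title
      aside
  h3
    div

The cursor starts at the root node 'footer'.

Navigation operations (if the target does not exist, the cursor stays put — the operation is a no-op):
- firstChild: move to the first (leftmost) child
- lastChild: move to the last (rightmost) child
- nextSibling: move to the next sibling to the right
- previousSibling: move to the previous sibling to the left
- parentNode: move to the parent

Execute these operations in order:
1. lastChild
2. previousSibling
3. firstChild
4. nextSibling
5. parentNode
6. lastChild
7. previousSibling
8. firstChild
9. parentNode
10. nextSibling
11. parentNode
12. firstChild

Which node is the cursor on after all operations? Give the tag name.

After 1 (lastChild): h3
After 2 (previousSibling): table
After 3 (firstChild): ul
After 4 (nextSibling): title
After 5 (parentNode): table
After 6 (lastChild): title
After 7 (previousSibling): ul
After 8 (firstChild): form
After 9 (parentNode): ul
After 10 (nextSibling): title
After 11 (parentNode): table
After 12 (firstChild): ul

Answer: ul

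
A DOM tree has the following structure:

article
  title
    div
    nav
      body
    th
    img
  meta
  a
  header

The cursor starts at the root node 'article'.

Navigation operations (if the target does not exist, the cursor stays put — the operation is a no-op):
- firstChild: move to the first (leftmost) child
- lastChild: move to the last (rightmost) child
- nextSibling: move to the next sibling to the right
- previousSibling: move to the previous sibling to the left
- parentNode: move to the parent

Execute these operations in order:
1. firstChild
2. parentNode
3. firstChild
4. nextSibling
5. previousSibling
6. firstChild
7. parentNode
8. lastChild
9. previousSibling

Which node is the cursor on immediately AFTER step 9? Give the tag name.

After 1 (firstChild): title
After 2 (parentNode): article
After 3 (firstChild): title
After 4 (nextSibling): meta
After 5 (previousSibling): title
After 6 (firstChild): div
After 7 (parentNode): title
After 8 (lastChild): img
After 9 (previousSibling): th

Answer: th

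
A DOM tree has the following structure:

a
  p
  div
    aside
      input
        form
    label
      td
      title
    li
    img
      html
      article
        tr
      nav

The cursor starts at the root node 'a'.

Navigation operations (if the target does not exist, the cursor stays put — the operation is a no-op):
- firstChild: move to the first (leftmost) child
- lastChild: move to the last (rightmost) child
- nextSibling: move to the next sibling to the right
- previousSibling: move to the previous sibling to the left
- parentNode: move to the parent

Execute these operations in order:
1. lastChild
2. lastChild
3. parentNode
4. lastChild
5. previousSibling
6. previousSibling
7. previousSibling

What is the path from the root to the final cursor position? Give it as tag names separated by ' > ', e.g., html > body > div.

After 1 (lastChild): div
After 2 (lastChild): img
After 3 (parentNode): div
After 4 (lastChild): img
After 5 (previousSibling): li
After 6 (previousSibling): label
After 7 (previousSibling): aside

Answer: a > div > aside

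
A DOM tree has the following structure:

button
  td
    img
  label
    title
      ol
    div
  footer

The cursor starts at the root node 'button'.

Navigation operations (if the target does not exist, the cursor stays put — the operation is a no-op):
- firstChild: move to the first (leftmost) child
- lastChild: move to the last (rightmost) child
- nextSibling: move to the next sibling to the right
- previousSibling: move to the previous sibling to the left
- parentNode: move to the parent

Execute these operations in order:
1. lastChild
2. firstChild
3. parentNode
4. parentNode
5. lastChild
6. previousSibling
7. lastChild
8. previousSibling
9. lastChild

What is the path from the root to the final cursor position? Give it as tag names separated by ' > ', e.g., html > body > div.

After 1 (lastChild): footer
After 2 (firstChild): footer (no-op, stayed)
After 3 (parentNode): button
After 4 (parentNode): button (no-op, stayed)
After 5 (lastChild): footer
After 6 (previousSibling): label
After 7 (lastChild): div
After 8 (previousSibling): title
After 9 (lastChild): ol

Answer: button > label > title > ol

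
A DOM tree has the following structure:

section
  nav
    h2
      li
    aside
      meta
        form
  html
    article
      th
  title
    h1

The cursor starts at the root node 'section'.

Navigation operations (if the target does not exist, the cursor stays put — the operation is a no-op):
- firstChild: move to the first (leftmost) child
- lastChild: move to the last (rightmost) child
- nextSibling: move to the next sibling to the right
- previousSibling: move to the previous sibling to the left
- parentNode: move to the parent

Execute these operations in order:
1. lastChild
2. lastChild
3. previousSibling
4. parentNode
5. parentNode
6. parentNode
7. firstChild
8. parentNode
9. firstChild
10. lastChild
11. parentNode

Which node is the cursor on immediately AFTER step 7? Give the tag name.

Answer: nav

Derivation:
After 1 (lastChild): title
After 2 (lastChild): h1
After 3 (previousSibling): h1 (no-op, stayed)
After 4 (parentNode): title
After 5 (parentNode): section
After 6 (parentNode): section (no-op, stayed)
After 7 (firstChild): nav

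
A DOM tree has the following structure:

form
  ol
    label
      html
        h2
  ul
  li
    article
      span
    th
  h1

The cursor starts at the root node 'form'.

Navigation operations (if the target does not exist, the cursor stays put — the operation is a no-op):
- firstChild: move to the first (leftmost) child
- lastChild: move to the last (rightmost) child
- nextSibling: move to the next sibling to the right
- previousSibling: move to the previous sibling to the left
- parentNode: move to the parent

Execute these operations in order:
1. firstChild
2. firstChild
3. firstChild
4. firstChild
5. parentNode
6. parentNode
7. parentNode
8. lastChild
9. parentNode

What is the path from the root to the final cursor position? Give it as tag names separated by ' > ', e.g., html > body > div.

After 1 (firstChild): ol
After 2 (firstChild): label
After 3 (firstChild): html
After 4 (firstChild): h2
After 5 (parentNode): html
After 6 (parentNode): label
After 7 (parentNode): ol
After 8 (lastChild): label
After 9 (parentNode): ol

Answer: form > ol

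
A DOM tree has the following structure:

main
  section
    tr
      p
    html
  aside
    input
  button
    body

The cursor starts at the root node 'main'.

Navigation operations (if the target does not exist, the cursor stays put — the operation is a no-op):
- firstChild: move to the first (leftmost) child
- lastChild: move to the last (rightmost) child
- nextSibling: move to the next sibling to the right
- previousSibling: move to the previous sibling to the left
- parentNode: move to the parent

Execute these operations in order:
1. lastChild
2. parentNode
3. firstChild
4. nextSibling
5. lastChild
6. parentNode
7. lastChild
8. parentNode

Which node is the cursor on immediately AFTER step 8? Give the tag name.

Answer: aside

Derivation:
After 1 (lastChild): button
After 2 (parentNode): main
After 3 (firstChild): section
After 4 (nextSibling): aside
After 5 (lastChild): input
After 6 (parentNode): aside
After 7 (lastChild): input
After 8 (parentNode): aside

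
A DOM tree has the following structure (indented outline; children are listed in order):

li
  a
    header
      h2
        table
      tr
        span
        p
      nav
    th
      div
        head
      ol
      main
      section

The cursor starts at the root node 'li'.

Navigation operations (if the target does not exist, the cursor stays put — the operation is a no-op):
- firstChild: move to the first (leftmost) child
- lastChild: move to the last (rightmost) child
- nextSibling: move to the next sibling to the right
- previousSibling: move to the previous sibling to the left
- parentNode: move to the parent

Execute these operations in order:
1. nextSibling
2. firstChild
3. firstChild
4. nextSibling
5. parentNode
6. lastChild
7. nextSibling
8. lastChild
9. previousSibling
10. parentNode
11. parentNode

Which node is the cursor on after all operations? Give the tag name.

Answer: a

Derivation:
After 1 (nextSibling): li (no-op, stayed)
After 2 (firstChild): a
After 3 (firstChild): header
After 4 (nextSibling): th
After 5 (parentNode): a
After 6 (lastChild): th
After 7 (nextSibling): th (no-op, stayed)
After 8 (lastChild): section
After 9 (previousSibling): main
After 10 (parentNode): th
After 11 (parentNode): a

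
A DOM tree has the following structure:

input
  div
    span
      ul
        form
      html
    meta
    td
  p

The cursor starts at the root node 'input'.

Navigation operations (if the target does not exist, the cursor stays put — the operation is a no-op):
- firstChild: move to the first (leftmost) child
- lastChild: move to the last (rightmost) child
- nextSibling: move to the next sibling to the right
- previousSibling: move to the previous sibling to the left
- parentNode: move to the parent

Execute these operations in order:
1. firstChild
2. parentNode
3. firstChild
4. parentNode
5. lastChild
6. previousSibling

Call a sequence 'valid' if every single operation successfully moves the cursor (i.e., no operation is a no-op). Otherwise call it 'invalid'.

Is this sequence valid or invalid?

After 1 (firstChild): div
After 2 (parentNode): input
After 3 (firstChild): div
After 4 (parentNode): input
After 5 (lastChild): p
After 6 (previousSibling): div

Answer: valid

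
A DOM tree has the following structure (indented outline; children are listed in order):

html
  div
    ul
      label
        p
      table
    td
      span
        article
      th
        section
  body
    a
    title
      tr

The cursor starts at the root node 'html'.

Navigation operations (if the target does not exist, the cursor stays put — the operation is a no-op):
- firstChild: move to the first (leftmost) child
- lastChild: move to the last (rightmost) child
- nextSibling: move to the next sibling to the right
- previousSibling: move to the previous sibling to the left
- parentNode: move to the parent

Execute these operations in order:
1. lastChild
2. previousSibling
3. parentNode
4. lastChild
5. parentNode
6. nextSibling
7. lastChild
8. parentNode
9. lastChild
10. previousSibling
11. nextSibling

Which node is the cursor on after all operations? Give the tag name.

After 1 (lastChild): body
After 2 (previousSibling): div
After 3 (parentNode): html
After 4 (lastChild): body
After 5 (parentNode): html
After 6 (nextSibling): html (no-op, stayed)
After 7 (lastChild): body
After 8 (parentNode): html
After 9 (lastChild): body
After 10 (previousSibling): div
After 11 (nextSibling): body

Answer: body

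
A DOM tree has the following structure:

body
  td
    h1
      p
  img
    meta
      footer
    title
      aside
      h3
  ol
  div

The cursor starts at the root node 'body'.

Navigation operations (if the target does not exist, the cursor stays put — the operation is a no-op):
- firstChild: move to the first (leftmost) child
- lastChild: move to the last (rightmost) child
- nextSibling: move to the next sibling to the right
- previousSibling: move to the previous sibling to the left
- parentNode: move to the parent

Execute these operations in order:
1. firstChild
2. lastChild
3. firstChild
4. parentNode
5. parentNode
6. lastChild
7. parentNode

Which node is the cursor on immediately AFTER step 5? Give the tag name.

After 1 (firstChild): td
After 2 (lastChild): h1
After 3 (firstChild): p
After 4 (parentNode): h1
After 5 (parentNode): td

Answer: td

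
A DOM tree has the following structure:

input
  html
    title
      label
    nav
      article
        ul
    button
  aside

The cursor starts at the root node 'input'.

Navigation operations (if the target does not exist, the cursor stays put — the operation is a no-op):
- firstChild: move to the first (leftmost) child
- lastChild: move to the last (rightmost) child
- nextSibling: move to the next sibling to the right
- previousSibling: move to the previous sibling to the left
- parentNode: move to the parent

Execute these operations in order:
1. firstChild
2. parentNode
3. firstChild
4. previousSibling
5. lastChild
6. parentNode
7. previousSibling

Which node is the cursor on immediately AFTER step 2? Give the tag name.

Answer: input

Derivation:
After 1 (firstChild): html
After 2 (parentNode): input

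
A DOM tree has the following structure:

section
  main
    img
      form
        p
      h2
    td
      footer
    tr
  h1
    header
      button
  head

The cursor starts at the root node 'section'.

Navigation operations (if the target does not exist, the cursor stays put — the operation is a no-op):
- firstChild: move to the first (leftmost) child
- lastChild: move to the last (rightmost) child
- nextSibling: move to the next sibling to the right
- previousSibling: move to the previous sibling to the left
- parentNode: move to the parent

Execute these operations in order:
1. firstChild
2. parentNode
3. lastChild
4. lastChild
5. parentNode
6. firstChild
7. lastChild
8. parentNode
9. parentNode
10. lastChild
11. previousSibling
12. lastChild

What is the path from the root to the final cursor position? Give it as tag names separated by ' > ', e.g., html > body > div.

After 1 (firstChild): main
After 2 (parentNode): section
After 3 (lastChild): head
After 4 (lastChild): head (no-op, stayed)
After 5 (parentNode): section
After 6 (firstChild): main
After 7 (lastChild): tr
After 8 (parentNode): main
After 9 (parentNode): section
After 10 (lastChild): head
After 11 (previousSibling): h1
After 12 (lastChild): header

Answer: section > h1 > header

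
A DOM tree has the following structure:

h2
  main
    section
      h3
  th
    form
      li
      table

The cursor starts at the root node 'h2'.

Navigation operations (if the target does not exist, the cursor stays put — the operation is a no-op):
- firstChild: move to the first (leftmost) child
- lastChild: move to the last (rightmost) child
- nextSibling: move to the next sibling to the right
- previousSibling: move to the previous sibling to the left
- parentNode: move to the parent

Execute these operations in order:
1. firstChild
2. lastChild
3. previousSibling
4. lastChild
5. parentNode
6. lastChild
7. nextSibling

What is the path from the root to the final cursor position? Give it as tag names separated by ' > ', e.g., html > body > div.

After 1 (firstChild): main
After 2 (lastChild): section
After 3 (previousSibling): section (no-op, stayed)
After 4 (lastChild): h3
After 5 (parentNode): section
After 6 (lastChild): h3
After 7 (nextSibling): h3 (no-op, stayed)

Answer: h2 > main > section > h3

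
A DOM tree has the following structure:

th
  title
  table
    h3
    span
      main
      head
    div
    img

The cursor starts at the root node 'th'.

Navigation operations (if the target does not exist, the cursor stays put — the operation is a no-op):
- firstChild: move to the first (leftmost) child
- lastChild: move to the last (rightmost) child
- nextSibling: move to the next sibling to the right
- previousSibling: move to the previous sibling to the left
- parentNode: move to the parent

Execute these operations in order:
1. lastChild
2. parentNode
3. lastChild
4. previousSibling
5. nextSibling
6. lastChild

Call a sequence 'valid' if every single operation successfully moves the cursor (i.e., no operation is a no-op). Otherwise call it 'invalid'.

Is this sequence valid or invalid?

Answer: valid

Derivation:
After 1 (lastChild): table
After 2 (parentNode): th
After 3 (lastChild): table
After 4 (previousSibling): title
After 5 (nextSibling): table
After 6 (lastChild): img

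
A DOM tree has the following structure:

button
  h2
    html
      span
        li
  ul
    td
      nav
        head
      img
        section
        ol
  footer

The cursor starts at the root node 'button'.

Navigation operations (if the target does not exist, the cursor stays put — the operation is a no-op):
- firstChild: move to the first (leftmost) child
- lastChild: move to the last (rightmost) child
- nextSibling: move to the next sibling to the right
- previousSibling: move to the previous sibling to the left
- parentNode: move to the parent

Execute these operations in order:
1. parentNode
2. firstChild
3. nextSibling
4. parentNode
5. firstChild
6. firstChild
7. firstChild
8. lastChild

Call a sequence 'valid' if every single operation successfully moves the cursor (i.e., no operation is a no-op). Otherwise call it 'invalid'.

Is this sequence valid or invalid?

After 1 (parentNode): button (no-op, stayed)
After 2 (firstChild): h2
After 3 (nextSibling): ul
After 4 (parentNode): button
After 5 (firstChild): h2
After 6 (firstChild): html
After 7 (firstChild): span
After 8 (lastChild): li

Answer: invalid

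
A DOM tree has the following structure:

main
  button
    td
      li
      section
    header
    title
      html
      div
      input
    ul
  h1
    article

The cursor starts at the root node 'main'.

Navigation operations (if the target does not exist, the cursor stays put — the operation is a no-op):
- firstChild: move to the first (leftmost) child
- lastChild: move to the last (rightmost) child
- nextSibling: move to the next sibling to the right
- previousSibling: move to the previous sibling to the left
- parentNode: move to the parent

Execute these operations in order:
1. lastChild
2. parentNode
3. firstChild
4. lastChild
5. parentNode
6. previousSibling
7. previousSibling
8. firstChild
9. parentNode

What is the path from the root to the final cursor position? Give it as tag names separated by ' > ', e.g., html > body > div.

Answer: main > button

Derivation:
After 1 (lastChild): h1
After 2 (parentNode): main
After 3 (firstChild): button
After 4 (lastChild): ul
After 5 (parentNode): button
After 6 (previousSibling): button (no-op, stayed)
After 7 (previousSibling): button (no-op, stayed)
After 8 (firstChild): td
After 9 (parentNode): button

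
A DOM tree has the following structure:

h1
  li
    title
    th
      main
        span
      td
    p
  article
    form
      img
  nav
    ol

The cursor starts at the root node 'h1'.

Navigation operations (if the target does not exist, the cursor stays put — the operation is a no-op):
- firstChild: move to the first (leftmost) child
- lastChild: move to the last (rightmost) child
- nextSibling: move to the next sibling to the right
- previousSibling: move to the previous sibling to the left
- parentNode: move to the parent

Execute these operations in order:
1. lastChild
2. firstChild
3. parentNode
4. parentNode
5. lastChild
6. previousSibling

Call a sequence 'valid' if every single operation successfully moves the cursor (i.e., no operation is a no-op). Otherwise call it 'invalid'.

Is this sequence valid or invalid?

Answer: valid

Derivation:
After 1 (lastChild): nav
After 2 (firstChild): ol
After 3 (parentNode): nav
After 4 (parentNode): h1
After 5 (lastChild): nav
After 6 (previousSibling): article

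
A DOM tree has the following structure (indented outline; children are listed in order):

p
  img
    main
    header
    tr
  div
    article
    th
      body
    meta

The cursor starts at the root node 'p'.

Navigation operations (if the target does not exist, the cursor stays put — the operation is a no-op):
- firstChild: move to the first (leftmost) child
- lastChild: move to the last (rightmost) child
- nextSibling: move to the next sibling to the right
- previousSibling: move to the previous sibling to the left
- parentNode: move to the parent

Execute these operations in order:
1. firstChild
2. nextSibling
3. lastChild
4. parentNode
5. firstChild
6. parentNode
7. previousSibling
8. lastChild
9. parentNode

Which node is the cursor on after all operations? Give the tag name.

After 1 (firstChild): img
After 2 (nextSibling): div
After 3 (lastChild): meta
After 4 (parentNode): div
After 5 (firstChild): article
After 6 (parentNode): div
After 7 (previousSibling): img
After 8 (lastChild): tr
After 9 (parentNode): img

Answer: img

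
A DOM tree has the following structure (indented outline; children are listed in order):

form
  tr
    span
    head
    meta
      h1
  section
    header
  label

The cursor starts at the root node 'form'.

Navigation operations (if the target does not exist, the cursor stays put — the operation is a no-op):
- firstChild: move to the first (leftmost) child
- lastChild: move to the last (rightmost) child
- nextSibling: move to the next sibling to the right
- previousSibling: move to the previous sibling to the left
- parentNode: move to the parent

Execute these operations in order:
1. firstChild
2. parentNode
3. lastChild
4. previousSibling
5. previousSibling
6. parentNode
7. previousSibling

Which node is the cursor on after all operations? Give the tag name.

After 1 (firstChild): tr
After 2 (parentNode): form
After 3 (lastChild): label
After 4 (previousSibling): section
After 5 (previousSibling): tr
After 6 (parentNode): form
After 7 (previousSibling): form (no-op, stayed)

Answer: form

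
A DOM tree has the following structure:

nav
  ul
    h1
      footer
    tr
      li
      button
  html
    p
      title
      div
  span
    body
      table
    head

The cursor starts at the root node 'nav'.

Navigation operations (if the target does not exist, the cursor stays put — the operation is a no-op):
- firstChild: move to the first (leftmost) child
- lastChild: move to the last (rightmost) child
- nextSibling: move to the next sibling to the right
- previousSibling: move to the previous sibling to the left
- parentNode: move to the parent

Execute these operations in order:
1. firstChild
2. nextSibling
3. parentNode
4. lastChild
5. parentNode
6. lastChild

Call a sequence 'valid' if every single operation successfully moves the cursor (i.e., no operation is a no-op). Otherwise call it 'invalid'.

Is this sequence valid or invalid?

Answer: valid

Derivation:
After 1 (firstChild): ul
After 2 (nextSibling): html
After 3 (parentNode): nav
After 4 (lastChild): span
After 5 (parentNode): nav
After 6 (lastChild): span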